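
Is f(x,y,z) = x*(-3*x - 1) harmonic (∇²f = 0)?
No, ∇²f = -6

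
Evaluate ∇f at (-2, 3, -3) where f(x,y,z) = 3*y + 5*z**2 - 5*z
(0, 3, -35)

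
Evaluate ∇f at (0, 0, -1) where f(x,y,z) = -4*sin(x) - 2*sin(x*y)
(-4, 0, 0)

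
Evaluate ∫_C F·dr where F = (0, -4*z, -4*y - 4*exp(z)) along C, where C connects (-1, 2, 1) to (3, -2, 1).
16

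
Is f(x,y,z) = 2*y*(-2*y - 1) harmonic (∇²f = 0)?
No, ∇²f = -8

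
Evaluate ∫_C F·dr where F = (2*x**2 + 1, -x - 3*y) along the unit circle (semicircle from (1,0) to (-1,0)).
-10/3 - pi/2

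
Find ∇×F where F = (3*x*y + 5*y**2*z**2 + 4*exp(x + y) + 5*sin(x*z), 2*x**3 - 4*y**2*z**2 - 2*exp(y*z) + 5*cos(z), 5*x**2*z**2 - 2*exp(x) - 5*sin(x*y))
(-5*x*cos(x*y) + 8*y**2*z + 2*y*exp(y*z) + 5*sin(z), -10*x*z**2 + 5*x*cos(x*z) + 10*y**2*z + 5*y*cos(x*y) + 2*exp(x), 6*x**2 - 3*x - 10*y*z**2 - 4*exp(x + y))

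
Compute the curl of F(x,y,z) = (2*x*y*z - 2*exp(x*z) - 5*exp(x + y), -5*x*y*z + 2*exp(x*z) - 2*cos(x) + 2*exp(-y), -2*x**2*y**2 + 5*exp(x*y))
(x*(-4*x*y + 5*y + 5*exp(x*y) - 2*exp(x*z)), 4*x*y**2 + 2*x*y - 2*x*exp(x*z) - 5*y*exp(x*y), -2*x*z - 5*y*z + 2*z*exp(x*z) + 5*exp(x + y) + 2*sin(x))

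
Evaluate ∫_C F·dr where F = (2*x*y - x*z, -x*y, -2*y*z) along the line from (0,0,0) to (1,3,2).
-29/3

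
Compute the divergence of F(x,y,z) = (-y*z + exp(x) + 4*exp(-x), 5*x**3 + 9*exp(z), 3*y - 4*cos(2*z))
exp(x) + 8*sin(2*z) - 4*exp(-x)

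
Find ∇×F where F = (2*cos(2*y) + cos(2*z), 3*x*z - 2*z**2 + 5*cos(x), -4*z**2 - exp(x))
(-3*x + 4*z, exp(x) - 2*sin(2*z), 3*z - 5*sin(x) + 4*sin(2*y))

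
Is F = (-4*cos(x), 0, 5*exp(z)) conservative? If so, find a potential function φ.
Yes, F is conservative. φ = 5*exp(z) - 4*sin(x)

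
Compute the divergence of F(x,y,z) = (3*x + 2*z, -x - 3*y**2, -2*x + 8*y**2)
3 - 6*y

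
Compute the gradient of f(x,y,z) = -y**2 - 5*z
(0, -2*y, -5)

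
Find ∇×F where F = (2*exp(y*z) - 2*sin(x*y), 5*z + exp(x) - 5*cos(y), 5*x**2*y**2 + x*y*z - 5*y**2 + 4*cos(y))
(10*x**2*y + x*z - 10*y - 4*sin(y) - 5, y*(-10*x*y - z + 2*exp(y*z)), 2*x*cos(x*y) - 2*z*exp(y*z) + exp(x))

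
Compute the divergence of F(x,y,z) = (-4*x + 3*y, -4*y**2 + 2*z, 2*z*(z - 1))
-8*y + 4*z - 6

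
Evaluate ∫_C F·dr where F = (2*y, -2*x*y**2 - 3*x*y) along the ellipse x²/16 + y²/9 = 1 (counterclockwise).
-78*pi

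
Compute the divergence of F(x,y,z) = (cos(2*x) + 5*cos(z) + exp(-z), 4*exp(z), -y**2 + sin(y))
-2*sin(2*x)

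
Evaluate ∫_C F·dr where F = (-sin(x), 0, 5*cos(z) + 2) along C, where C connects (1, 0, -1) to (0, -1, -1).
1 - cos(1)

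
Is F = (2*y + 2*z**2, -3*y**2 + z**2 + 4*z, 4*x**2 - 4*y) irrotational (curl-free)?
No, ∇×F = (-2*z - 8, -8*x + 4*z, -2)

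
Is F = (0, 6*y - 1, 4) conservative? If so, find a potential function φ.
Yes, F is conservative. φ = 3*y**2 - y + 4*z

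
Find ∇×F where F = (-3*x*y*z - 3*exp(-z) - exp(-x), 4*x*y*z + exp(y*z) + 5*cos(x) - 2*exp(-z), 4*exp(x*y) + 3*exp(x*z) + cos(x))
(-4*x*y + 4*x*exp(x*y) - y*exp(y*z) - 2*exp(-z), -3*x*y - 4*y*exp(x*y) - 3*z*exp(x*z) + sin(x) + 3*exp(-z), 3*x*z + 4*y*z - 5*sin(x))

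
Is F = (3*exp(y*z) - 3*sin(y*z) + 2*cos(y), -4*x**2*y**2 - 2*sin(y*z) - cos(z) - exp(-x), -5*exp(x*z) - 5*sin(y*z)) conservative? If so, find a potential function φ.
No, ∇×F = (2*y*cos(y*z) - 5*z*cos(y*z) - sin(z), 3*y*exp(y*z) - 3*y*cos(y*z) + 5*z*exp(x*z), -8*x*y**2 - 3*z*exp(y*z) + 3*z*cos(y*z) + 2*sin(y) + exp(-x)) ≠ 0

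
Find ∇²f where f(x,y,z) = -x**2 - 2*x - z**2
-4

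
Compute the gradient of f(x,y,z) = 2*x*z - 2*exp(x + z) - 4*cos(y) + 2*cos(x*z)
(-2*z*sin(x*z) + 2*z - 2*exp(x + z), 4*sin(y), -2*x*sin(x*z) + 2*x - 2*exp(x + z))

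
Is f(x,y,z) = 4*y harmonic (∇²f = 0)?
Yes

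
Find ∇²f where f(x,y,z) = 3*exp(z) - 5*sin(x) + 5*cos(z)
3*exp(z) + 5*sin(x) - 5*cos(z)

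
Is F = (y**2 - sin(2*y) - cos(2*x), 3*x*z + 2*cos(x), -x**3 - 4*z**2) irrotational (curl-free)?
No, ∇×F = (-3*x, 3*x**2, -2*y + 3*z - 2*sin(x) + 2*cos(2*y))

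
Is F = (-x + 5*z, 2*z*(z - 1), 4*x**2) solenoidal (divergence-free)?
No, ∇·F = -1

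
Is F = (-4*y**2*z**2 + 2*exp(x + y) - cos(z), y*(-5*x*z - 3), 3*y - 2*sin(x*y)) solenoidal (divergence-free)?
No, ∇·F = -5*x*z + 2*exp(x + y) - 3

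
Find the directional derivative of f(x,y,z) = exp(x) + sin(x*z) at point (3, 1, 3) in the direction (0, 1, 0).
0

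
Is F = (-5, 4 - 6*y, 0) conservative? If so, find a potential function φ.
Yes, F is conservative. φ = -5*x - 3*y**2 + 4*y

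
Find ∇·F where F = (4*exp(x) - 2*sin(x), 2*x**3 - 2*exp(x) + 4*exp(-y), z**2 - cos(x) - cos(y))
2*z + 4*exp(x) - 2*cos(x) - 4*exp(-y)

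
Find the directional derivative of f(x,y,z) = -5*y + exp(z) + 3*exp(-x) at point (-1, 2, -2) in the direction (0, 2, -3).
sqrt(13)*(-10*exp(2) - 3)*exp(-2)/13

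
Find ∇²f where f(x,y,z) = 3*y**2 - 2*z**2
2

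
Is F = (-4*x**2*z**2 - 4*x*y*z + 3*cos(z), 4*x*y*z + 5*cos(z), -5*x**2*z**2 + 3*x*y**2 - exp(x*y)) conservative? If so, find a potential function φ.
No, ∇×F = (2*x*y - x*exp(x*y) + 5*sin(z), -8*x**2*z - 4*x*y + 10*x*z**2 - 3*y**2 + y*exp(x*y) - 3*sin(z), 4*z*(x + y)) ≠ 0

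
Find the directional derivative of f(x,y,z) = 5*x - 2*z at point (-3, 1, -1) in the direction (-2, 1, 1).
-2*sqrt(6)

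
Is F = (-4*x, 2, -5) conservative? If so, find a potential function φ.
Yes, F is conservative. φ = -2*x**2 + 2*y - 5*z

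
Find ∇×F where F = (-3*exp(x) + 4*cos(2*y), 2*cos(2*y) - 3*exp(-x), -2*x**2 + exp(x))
(0, 4*x - exp(x), 8*sin(2*y) + 3*exp(-x))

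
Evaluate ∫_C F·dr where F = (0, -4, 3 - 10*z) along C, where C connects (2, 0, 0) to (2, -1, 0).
4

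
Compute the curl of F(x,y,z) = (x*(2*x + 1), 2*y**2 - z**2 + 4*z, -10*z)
(2*z - 4, 0, 0)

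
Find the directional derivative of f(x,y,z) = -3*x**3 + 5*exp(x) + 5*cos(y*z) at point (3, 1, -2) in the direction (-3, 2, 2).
sqrt(17)*(-15*exp(3) - 10*sin(2) + 243)/17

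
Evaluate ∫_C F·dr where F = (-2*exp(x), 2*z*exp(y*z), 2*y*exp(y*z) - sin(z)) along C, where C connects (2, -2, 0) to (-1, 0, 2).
-1 - 2*exp(-1) + cos(2) + 2*exp(2)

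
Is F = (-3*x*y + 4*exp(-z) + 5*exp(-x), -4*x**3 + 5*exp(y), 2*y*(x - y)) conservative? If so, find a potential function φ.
No, ∇×F = (2*x - 4*y, -2*y - 4*exp(-z), 3*x*(1 - 4*x)) ≠ 0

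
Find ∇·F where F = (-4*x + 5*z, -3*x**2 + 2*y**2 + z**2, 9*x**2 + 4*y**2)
4*y - 4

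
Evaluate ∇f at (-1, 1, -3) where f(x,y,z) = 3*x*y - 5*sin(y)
(3, -3 - 5*cos(1), 0)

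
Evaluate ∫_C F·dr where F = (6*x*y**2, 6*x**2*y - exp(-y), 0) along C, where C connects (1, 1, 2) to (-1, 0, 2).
-2 - exp(-1)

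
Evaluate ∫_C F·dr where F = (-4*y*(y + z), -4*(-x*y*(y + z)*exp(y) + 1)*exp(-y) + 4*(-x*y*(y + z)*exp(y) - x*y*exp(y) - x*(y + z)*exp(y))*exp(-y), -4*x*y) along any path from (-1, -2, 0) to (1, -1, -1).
-4*exp(2) - 24 + 4*E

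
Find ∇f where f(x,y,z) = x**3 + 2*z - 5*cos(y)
(3*x**2, 5*sin(y), 2)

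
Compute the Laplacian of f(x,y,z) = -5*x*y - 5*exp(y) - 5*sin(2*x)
-5*exp(y) + 20*sin(2*x)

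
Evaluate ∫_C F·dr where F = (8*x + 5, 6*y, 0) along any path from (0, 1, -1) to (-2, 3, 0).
30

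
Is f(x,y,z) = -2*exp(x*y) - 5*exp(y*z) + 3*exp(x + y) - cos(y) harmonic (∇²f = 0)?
No, ∇²f = -2*x**2*exp(x*y) - 2*y**2*exp(x*y) - 5*y**2*exp(y*z) - 5*z**2*exp(y*z) + 6*exp(x + y) + cos(y)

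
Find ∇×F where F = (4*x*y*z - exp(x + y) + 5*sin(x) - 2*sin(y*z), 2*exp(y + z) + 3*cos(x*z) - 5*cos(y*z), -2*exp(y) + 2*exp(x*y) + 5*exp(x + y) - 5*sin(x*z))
(2*x*exp(x*y) + 3*x*sin(x*z) - 5*y*sin(y*z) - 2*exp(y) + 5*exp(x + y) - 2*exp(y + z), 4*x*y - 2*y*exp(x*y) - 2*y*cos(y*z) + 5*z*cos(x*z) - 5*exp(x + y), -4*x*z - 3*z*sin(x*z) + 2*z*cos(y*z) + exp(x + y))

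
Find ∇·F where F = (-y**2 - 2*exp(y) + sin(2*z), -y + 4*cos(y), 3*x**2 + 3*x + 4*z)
3 - 4*sin(y)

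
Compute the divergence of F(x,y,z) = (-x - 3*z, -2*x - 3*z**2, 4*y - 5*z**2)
-10*z - 1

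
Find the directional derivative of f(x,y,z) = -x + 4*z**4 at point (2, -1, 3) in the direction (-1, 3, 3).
1297*sqrt(19)/19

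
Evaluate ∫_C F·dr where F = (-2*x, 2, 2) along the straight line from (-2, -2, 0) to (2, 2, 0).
8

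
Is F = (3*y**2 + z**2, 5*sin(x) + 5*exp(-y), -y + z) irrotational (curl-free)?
No, ∇×F = (-1, 2*z, -6*y + 5*cos(x))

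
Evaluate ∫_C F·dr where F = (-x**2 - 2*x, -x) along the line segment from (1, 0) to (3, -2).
-38/3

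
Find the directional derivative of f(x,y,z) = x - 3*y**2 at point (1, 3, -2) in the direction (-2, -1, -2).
16/3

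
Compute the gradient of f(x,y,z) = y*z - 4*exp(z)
(0, z, y - 4*exp(z))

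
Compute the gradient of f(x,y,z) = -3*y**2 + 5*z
(0, -6*y, 5)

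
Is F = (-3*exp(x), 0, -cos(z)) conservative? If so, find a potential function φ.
Yes, F is conservative. φ = -3*exp(x) - sin(z)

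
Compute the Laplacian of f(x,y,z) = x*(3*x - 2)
6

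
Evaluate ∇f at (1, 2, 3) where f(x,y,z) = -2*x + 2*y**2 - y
(-2, 7, 0)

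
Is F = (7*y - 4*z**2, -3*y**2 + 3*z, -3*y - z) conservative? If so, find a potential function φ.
No, ∇×F = (-6, -8*z, -7) ≠ 0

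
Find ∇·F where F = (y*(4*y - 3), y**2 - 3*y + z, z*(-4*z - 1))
2*y - 8*z - 4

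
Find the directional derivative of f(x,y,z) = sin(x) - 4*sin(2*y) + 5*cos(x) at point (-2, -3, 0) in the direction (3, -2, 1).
sqrt(14)*(3*cos(2) + 15*sin(2) + 16*cos(6))/14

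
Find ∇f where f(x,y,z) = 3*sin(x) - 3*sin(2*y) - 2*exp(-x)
(3*cos(x) + 2*exp(-x), -6*cos(2*y), 0)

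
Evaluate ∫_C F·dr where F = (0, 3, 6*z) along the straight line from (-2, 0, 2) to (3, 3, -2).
9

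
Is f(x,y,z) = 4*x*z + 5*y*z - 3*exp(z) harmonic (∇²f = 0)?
No, ∇²f = -3*exp(z)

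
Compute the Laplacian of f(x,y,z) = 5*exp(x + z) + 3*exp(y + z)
10*exp(x + z) + 6*exp(y + z)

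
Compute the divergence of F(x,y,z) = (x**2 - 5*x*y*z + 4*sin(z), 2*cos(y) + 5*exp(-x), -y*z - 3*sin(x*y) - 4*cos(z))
2*x - 5*y*z - y - 2*sin(y) + 4*sin(z)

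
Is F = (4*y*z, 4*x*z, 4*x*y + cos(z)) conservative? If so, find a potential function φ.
Yes, F is conservative. φ = 4*x*y*z + sin(z)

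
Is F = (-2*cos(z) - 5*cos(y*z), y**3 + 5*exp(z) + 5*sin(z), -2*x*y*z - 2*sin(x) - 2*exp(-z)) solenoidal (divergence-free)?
No, ∇·F = -2*x*y + 3*y**2 + 2*exp(-z)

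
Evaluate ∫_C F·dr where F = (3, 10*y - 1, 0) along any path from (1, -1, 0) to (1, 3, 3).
36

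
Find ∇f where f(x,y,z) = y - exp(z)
(0, 1, -exp(z))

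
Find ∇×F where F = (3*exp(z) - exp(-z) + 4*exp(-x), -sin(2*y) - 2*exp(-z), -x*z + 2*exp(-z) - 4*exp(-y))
(-2*exp(-z) + 4*exp(-y), z + 3*exp(z) + exp(-z), 0)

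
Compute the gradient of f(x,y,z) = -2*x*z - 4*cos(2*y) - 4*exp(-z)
(-2*z, 8*sin(2*y), -2*x + 4*exp(-z))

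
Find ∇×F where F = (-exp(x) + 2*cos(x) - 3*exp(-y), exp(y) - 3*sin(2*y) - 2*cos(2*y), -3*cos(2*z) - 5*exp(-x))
(0, -5*exp(-x), -3*exp(-y))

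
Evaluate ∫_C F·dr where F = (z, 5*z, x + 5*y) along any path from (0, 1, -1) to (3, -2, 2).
-9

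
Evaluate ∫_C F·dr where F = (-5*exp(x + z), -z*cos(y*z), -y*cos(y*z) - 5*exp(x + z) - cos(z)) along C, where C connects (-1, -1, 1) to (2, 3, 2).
-5*exp(4) - sin(2) - sin(6) + 5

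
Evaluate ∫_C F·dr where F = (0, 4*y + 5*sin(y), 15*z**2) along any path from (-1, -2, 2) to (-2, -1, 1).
-41 - 5*cos(1) + 5*cos(2)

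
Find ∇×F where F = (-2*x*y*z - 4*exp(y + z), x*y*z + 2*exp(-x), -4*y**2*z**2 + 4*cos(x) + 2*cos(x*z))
(y*(-x - 8*z**2), -2*x*y + 2*z*sin(x*z) - 4*exp(y + z) + 4*sin(x), 2*x*z + y*z + 4*exp(y + z) - 2*exp(-x))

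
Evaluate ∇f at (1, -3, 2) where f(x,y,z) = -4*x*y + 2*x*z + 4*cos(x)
(16 - 4*sin(1), -4, 2)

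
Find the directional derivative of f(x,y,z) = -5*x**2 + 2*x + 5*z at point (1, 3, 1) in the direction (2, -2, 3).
-sqrt(17)/17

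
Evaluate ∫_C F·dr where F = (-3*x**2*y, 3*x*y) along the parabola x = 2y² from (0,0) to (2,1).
-75/14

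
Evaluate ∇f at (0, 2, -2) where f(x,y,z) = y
(0, 1, 0)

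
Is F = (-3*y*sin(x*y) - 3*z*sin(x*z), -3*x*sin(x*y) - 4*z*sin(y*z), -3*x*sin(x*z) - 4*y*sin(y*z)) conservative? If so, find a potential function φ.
Yes, F is conservative. φ = 3*cos(x*y) + 3*cos(x*z) + 4*cos(y*z)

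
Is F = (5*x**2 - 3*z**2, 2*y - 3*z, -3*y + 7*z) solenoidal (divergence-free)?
No, ∇·F = 10*x + 9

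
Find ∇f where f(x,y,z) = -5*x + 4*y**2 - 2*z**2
(-5, 8*y, -4*z)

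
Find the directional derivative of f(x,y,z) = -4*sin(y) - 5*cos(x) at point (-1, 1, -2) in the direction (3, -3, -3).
sqrt(3)*(-5*sin(1) + 4*cos(1))/3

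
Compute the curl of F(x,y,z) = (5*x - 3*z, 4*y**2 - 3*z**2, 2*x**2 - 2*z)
(6*z, -4*x - 3, 0)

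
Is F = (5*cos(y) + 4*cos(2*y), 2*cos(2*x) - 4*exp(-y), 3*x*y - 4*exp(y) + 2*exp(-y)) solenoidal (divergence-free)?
No, ∇·F = 4*exp(-y)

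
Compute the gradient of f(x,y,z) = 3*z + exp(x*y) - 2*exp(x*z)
(y*exp(x*y) - 2*z*exp(x*z), x*exp(x*y), -2*x*exp(x*z) + 3)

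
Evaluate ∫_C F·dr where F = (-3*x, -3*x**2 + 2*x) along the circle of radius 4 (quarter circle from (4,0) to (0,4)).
-104 + 8*pi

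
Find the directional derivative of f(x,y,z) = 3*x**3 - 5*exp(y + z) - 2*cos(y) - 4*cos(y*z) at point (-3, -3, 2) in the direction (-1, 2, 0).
-sqrt(5)*(16*E*sin(6) + 4*E*sin(3) + 10 + 81*E)*exp(-1)/5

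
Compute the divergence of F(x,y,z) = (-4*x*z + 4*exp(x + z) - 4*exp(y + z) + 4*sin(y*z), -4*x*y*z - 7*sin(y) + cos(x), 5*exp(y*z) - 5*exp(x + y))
-4*x*z + 5*y*exp(y*z) - 4*z + 4*exp(x + z) - 7*cos(y)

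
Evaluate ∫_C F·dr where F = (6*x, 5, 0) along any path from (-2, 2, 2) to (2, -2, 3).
-20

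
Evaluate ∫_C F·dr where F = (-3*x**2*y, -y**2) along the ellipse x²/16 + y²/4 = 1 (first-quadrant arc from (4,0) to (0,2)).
-8/3 + 24*pi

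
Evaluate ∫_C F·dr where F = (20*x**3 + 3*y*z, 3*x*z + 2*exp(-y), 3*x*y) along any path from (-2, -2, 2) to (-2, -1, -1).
-30 - 2*E + 2*exp(2)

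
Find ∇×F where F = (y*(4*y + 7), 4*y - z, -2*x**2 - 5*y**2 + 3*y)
(4 - 10*y, 4*x, -8*y - 7)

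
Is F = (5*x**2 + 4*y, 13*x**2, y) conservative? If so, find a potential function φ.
No, ∇×F = (1, 0, 26*x - 4) ≠ 0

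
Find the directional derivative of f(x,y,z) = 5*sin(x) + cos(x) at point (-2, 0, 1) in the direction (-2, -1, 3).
-sqrt(14)*(5*cos(2) + sin(2))/7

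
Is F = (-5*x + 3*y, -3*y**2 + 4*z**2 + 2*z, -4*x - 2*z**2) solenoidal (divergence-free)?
No, ∇·F = -6*y - 4*z - 5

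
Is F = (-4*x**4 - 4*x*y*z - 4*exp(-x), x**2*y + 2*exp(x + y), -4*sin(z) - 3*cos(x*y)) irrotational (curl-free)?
No, ∇×F = (3*x*sin(x*y), -y*(4*x + 3*sin(x*y)), 2*x*y + 4*x*z + 2*exp(x + y))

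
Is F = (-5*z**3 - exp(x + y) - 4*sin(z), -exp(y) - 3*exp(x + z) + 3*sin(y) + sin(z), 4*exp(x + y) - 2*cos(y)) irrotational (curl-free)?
No, ∇×F = (4*exp(x + y) + 3*exp(x + z) + 2*sin(y) - cos(z), -15*z**2 - 4*exp(x + y) - 4*cos(z), exp(x + y) - 3*exp(x + z))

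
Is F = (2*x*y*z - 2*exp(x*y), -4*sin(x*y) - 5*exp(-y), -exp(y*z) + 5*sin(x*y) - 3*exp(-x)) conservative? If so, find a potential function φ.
No, ∇×F = (5*x*cos(x*y) - z*exp(y*z), 2*x*y - 5*y*cos(x*y) - 3*exp(-x), -2*x*z + 2*x*exp(x*y) - 4*y*cos(x*y)) ≠ 0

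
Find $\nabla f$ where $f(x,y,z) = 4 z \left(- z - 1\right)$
(0, 0, -8*z - 4)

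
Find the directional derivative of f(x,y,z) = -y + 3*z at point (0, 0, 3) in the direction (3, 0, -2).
-6*sqrt(13)/13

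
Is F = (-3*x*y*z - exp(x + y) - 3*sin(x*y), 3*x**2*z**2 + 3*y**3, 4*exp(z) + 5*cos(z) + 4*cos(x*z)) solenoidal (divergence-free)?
No, ∇·F = -4*x*sin(x*z) + 9*y**2 - 3*y*z - 3*y*cos(x*y) + 4*exp(z) - exp(x + y) - 5*sin(z)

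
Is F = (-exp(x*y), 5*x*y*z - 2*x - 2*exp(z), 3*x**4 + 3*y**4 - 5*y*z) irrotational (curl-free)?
No, ∇×F = (-5*x*y + 12*y**3 - 5*z + 2*exp(z), -12*x**3, x*exp(x*y) + 5*y*z - 2)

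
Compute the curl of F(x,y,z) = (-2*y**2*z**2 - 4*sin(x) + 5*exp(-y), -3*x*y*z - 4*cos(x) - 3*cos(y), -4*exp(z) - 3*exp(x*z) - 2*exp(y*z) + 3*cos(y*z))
(3*x*y - 2*z*exp(y*z) - 3*z*sin(y*z), z*(-4*y**2 + 3*exp(x*z)), 4*y*z**2 - 3*y*z + 4*sin(x) + 5*exp(-y))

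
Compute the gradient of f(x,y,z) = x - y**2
(1, -2*y, 0)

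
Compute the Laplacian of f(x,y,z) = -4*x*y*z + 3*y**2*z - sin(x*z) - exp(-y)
x**2*sin(x*z) + z**2*sin(x*z) + 6*z - exp(-y)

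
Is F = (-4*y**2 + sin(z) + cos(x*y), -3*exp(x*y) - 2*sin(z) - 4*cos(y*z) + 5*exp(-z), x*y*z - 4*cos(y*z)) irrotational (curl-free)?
No, ∇×F = (x*z - 4*y*sin(y*z) + 4*z*sin(y*z) + 2*cos(z) + 5*exp(-z), -y*z + cos(z), x*sin(x*y) - 3*y*exp(x*y) + 8*y)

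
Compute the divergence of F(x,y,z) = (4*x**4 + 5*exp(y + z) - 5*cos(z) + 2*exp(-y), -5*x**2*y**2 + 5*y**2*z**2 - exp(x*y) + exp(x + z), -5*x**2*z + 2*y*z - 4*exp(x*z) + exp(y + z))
16*x**3 - 10*x**2*y - 5*x**2 - x*exp(x*y) - 4*x*exp(x*z) + 10*y*z**2 + 2*y + exp(y + z)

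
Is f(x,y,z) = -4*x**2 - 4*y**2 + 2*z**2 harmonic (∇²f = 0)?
No, ∇²f = -12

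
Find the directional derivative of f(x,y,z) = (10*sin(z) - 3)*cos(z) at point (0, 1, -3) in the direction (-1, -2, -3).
3*sqrt(14)*(-10*cos(6) + 3*sin(3))/14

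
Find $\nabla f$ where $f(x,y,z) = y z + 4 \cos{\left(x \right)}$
(-4*sin(x), z, y)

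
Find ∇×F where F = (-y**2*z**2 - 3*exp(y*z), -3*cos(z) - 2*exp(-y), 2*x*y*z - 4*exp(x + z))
(2*x*z - 3*sin(z), -2*y**2*z - 2*y*z - 3*y*exp(y*z) + 4*exp(x + z), z*(2*y*z + 3*exp(y*z)))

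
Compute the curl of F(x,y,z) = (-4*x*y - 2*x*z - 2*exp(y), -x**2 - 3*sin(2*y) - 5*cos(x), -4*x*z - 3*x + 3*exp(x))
(0, -2*x + 4*z - 3*exp(x) + 3, 2*x + 2*exp(y) + 5*sin(x))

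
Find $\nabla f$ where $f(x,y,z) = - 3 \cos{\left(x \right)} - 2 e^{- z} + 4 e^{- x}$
(3*sin(x) - 4*exp(-x), 0, 2*exp(-z))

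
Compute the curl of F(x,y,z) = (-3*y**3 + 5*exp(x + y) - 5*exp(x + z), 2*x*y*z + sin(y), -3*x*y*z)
(x*(-2*y - 3*z), 3*y*z - 5*exp(x + z), 9*y**2 + 2*y*z - 5*exp(x + y))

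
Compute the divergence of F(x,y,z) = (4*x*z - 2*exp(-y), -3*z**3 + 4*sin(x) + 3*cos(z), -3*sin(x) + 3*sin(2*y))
4*z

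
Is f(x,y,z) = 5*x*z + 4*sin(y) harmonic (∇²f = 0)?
No, ∇²f = -4*sin(y)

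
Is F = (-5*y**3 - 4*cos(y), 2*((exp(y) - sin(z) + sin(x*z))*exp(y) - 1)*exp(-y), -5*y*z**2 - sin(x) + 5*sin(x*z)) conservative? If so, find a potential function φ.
No, ∇×F = (-2*x*cos(x*z) - 5*z**2 + 2*cos(z), -5*z*cos(x*z) + cos(x), 15*y**2 + 2*z*cos(x*z) - 4*sin(y)) ≠ 0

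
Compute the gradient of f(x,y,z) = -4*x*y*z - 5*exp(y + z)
(-4*y*z, -4*x*z - 5*exp(y + z), -4*x*y - 5*exp(y + z))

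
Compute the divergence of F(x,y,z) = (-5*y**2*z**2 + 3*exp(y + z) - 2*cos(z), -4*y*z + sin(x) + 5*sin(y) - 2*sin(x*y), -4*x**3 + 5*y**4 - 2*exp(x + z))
-2*x*cos(x*y) - 4*z - 2*exp(x + z) + 5*cos(y)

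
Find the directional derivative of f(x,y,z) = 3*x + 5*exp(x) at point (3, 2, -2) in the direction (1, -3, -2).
sqrt(14)*(3 + 5*exp(3))/14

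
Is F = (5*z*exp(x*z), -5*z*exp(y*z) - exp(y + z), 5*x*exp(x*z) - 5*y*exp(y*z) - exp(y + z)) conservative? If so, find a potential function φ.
Yes, F is conservative. φ = 5*exp(x*z) - 5*exp(y*z) - exp(y + z)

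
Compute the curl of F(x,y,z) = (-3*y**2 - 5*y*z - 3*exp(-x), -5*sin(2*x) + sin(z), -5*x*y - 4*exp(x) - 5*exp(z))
(-5*x - cos(z), 4*exp(x), 6*y + 5*z - 10*cos(2*x))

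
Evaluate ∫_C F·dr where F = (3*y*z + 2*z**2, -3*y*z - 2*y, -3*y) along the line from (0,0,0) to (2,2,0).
-4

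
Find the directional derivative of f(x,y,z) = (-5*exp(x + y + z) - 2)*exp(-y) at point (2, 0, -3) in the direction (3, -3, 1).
2*sqrt(19)*(-10 - 3*E)*exp(-1)/19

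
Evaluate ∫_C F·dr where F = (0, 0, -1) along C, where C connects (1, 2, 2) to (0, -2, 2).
0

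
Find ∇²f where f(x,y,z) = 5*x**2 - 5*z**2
0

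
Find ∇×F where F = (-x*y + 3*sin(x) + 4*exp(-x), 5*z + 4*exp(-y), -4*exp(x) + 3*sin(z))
(-5, 4*exp(x), x)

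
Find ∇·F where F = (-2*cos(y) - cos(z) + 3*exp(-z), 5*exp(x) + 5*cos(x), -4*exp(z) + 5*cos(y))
-4*exp(z)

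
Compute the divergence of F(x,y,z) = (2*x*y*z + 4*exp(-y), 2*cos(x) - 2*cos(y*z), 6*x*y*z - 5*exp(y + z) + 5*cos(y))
6*x*y + 2*y*z + 2*z*sin(y*z) - 5*exp(y + z)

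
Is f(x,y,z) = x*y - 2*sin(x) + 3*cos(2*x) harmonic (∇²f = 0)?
No, ∇²f = 2*sin(x) - 12*cos(2*x)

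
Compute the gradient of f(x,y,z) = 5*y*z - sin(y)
(0, 5*z - cos(y), 5*y)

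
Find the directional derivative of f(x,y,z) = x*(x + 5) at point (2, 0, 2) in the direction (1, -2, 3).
9*sqrt(14)/14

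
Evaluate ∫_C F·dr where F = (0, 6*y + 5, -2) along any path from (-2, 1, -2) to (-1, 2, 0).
10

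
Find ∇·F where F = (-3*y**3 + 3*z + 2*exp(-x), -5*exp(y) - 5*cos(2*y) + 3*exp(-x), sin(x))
-5*exp(y) + 10*sin(2*y) - 2*exp(-x)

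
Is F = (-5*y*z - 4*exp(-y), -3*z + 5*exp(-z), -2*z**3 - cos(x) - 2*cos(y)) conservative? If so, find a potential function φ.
No, ∇×F = (2*sin(y) + 3 + 5*exp(-z), -5*y - sin(x), 5*z - 4*exp(-y)) ≠ 0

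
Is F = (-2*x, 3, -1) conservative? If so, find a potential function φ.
Yes, F is conservative. φ = -x**2 + 3*y - z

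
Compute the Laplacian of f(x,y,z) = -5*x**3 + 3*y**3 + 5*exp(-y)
-30*x + 18*y + 5*exp(-y)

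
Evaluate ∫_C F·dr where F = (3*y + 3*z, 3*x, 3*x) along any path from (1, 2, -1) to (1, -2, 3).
0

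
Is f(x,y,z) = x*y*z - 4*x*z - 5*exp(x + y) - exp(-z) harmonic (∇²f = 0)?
No, ∇²f = (-10*exp(x + y + z) - 1)*exp(-z)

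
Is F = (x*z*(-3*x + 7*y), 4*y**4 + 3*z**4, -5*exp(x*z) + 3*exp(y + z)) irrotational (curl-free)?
No, ∇×F = (-12*z**3 + 3*exp(y + z), -x*(3*x - 7*y) + 5*z*exp(x*z), -7*x*z)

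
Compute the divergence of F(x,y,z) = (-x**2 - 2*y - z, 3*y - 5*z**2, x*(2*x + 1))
3 - 2*x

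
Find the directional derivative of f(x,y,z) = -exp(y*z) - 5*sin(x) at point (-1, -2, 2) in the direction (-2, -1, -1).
5*sqrt(6)*cos(1)/3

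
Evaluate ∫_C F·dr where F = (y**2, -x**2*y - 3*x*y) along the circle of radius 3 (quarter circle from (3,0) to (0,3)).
-261/4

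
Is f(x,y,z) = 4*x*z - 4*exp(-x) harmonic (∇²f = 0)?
No, ∇²f = -4*exp(-x)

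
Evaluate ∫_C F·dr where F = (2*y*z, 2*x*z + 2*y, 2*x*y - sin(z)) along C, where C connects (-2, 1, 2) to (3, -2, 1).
-1 - cos(2) + cos(1)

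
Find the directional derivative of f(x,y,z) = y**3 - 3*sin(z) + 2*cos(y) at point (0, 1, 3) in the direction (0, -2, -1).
sqrt(5)*(-6 + 3*cos(3) + 4*sin(1))/5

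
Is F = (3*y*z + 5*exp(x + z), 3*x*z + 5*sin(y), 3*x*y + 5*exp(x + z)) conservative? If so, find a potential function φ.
Yes, F is conservative. φ = 3*x*y*z + 5*exp(x + z) - 5*cos(y)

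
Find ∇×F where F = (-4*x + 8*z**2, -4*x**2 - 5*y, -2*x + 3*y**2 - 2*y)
(6*y - 2, 16*z + 2, -8*x)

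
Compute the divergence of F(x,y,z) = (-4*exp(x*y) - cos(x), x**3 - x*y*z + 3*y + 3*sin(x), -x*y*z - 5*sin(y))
-x*y - x*z - 4*y*exp(x*y) + sin(x) + 3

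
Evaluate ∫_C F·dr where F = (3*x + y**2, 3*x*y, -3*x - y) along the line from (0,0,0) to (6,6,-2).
366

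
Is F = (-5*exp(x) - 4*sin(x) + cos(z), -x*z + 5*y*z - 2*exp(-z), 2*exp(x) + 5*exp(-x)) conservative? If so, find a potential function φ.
No, ∇×F = (x - 5*y - 2*exp(-z), -2*exp(x) - sin(z) + 5*exp(-x), -z) ≠ 0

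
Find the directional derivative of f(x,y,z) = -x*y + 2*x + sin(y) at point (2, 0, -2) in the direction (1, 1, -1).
sqrt(3)/3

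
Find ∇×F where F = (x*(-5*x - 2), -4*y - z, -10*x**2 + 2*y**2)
(4*y + 1, 20*x, 0)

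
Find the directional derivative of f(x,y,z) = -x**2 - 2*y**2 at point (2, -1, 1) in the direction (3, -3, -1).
-24*sqrt(19)/19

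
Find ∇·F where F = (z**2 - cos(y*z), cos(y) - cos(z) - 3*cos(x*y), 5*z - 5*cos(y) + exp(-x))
3*x*sin(x*y) - sin(y) + 5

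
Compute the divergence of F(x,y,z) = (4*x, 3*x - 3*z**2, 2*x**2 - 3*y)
4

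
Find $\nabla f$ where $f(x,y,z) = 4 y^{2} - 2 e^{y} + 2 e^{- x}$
(-2*exp(-x), 8*y - 2*exp(y), 0)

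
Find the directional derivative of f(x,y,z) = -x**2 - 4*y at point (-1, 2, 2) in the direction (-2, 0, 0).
-2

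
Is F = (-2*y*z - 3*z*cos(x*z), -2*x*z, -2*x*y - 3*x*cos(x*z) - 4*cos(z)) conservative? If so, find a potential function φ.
Yes, F is conservative. φ = -2*x*y*z - 4*sin(z) - 3*sin(x*z)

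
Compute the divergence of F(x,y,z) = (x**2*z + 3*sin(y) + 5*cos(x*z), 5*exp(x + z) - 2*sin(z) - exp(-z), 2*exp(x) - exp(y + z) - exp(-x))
2*x*z - 5*z*sin(x*z) - exp(y + z)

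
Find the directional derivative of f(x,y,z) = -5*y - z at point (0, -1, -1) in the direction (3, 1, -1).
-4*sqrt(11)/11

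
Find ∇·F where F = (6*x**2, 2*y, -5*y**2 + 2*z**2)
12*x + 4*z + 2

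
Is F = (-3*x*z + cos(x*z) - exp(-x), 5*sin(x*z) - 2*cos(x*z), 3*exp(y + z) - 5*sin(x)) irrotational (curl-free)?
No, ∇×F = (-2*x*sin(x*z) - 5*x*cos(x*z) + 3*exp(y + z), -x*sin(x*z) - 3*x + 5*cos(x), z*(2*sin(x*z) + 5*cos(x*z)))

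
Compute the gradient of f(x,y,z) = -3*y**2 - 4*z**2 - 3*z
(0, -6*y, -8*z - 3)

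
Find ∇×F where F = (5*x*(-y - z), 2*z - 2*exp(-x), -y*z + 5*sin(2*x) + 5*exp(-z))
(-z - 2, -5*x - 10*cos(2*x), 5*x + 2*exp(-x))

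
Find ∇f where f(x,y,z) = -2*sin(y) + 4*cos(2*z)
(0, -2*cos(y), -8*sin(2*z))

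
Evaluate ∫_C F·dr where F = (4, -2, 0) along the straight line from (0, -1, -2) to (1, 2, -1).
-2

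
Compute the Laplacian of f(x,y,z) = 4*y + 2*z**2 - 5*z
4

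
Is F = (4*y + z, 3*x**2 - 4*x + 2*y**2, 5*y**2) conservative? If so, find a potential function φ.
No, ∇×F = (10*y, 1, 6*x - 8) ≠ 0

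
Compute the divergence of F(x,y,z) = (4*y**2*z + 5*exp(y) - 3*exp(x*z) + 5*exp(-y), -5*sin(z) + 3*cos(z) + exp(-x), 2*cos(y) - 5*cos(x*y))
-3*z*exp(x*z)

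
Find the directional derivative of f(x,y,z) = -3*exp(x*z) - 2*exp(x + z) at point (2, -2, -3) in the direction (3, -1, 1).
sqrt(11)*(21 - 8*exp(5))*exp(-6)/11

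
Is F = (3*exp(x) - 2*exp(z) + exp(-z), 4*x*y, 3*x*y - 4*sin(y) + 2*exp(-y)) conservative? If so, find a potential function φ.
No, ∇×F = (3*x - 4*cos(y) - 2*exp(-y), -3*y - sinh(z) - 3*cosh(z), 4*y) ≠ 0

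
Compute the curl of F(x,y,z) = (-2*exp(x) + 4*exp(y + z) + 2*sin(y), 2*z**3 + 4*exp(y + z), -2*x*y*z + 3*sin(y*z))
(-2*x*z - 6*z**2 + 3*z*cos(y*z) - 4*exp(y + z), 2*y*z + 4*exp(y + z), -4*exp(y + z) - 2*cos(y))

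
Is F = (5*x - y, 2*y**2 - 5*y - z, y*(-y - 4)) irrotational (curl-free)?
No, ∇×F = (-2*y - 3, 0, 1)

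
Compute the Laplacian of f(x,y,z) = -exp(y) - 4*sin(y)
-exp(y) + 4*sin(y)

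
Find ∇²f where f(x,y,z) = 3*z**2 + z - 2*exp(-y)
6 - 2*exp(-y)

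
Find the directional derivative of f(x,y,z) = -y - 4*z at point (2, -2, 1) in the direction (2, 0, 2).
-2*sqrt(2)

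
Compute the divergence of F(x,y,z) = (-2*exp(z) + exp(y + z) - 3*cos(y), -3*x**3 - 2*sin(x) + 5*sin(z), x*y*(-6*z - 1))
-6*x*y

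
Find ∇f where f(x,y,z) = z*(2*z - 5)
(0, 0, 4*z - 5)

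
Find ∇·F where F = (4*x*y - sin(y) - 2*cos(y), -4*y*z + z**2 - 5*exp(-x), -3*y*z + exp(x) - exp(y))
y - 4*z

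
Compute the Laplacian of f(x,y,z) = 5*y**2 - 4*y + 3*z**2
16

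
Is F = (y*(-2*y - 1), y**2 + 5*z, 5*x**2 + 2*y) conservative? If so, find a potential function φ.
No, ∇×F = (-3, -10*x, 4*y + 1) ≠ 0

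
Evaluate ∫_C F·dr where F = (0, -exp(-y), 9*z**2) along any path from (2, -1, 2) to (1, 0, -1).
-26 - E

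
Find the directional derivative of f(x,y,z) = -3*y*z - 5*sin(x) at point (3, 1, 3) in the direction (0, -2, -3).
27*sqrt(13)/13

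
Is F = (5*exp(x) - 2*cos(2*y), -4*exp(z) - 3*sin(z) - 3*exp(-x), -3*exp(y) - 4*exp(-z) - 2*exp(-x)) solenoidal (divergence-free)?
No, ∇·F = 5*exp(x) + 4*exp(-z)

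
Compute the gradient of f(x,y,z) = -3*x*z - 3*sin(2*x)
(-3*z - 6*cos(2*x), 0, -3*x)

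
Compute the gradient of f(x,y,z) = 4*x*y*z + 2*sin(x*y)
(2*y*(2*z + cos(x*y)), 2*x*(2*z + cos(x*y)), 4*x*y)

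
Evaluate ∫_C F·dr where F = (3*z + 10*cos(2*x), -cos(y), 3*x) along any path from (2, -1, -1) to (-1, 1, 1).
-5*sin(2) - 2*sin(1) + 3 - 5*sin(4)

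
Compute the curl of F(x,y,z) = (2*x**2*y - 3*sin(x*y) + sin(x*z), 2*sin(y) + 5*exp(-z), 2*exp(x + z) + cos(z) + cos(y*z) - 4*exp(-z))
(-z*sin(y*z) + 5*exp(-z), x*cos(x*z) - 2*exp(x + z), x*(-2*x + 3*cos(x*y)))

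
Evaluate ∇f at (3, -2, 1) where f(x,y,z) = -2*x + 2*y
(-2, 2, 0)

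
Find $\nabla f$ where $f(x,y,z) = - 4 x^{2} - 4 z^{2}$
(-8*x, 0, -8*z)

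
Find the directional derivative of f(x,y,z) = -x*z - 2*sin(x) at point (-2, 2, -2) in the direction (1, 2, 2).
2 - 2*cos(2)/3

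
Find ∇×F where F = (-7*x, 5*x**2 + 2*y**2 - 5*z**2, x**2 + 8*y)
(10*z + 8, -2*x, 10*x)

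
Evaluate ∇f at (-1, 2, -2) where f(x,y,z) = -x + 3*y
(-1, 3, 0)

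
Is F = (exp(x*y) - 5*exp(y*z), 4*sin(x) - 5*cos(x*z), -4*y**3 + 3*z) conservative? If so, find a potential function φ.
No, ∇×F = (-5*x*sin(x*z) - 12*y**2, -5*y*exp(y*z), -x*exp(x*y) + 5*z*exp(y*z) + 5*z*sin(x*z) + 4*cos(x)) ≠ 0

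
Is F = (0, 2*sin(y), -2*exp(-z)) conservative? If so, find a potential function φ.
Yes, F is conservative. φ = -2*cos(y) + 2*exp(-z)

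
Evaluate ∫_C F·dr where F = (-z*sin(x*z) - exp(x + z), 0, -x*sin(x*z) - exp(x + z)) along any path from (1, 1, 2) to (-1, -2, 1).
-1 - cos(2) + cos(1) + exp(3)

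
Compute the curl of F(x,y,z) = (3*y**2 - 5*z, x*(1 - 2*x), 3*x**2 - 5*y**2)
(-10*y, -6*x - 5, -4*x - 6*y + 1)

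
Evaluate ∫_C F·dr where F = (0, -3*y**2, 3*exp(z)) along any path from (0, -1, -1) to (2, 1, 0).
1 - 3*exp(-1)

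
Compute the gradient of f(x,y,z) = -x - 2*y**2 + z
(-1, -4*y, 1)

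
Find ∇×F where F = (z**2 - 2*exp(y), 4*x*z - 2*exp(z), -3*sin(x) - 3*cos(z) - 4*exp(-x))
(-4*x + 2*exp(z), 2*z + 3*cos(x) - 4*exp(-x), 4*z + 2*exp(y))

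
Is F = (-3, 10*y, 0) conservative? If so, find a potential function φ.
Yes, F is conservative. φ = -3*x + 5*y**2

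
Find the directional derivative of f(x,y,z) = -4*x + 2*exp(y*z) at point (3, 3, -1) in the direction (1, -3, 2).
sqrt(14)*(9 - 2*exp(3))*exp(-3)/7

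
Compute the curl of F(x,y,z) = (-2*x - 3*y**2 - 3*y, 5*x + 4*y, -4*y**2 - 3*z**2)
(-8*y, 0, 6*y + 8)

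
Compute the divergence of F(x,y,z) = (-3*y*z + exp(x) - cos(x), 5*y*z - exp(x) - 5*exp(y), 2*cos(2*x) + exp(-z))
5*z + exp(x) - 5*exp(y) + sin(x) - exp(-z)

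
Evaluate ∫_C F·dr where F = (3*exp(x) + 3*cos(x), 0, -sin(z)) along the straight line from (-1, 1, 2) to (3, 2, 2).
3*(-1 + E*(sin(3) + sin(1) + exp(3)))*exp(-1)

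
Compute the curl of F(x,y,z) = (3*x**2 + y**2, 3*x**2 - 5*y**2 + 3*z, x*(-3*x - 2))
(-3, 6*x + 2, 6*x - 2*y)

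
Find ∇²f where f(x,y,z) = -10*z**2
-20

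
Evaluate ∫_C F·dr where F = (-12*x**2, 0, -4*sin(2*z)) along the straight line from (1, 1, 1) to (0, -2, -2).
2*cos(4) - 2*cos(2) + 4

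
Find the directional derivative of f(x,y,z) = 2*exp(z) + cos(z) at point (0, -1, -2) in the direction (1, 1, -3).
-3*sqrt(11)*(2 + exp(2)*sin(2))*exp(-2)/11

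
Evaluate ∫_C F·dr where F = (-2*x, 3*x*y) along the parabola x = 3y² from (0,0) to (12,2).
-108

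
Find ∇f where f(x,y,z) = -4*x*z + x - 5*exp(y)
(1 - 4*z, -5*exp(y), -4*x)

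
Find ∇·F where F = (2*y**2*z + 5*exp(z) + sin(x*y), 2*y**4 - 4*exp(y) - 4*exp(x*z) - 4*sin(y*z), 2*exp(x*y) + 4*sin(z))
8*y**3 + y*cos(x*y) - 4*z*cos(y*z) - 4*exp(y) + 4*cos(z)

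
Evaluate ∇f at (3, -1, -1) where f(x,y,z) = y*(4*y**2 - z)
(0, 13, 1)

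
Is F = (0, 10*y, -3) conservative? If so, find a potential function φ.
Yes, F is conservative. φ = 5*y**2 - 3*z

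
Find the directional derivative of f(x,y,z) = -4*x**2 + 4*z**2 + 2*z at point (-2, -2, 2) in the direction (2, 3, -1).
sqrt(14)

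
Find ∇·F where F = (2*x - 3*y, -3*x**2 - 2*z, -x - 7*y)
2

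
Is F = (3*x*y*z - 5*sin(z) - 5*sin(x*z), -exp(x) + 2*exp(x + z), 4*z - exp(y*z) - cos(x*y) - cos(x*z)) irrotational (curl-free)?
No, ∇×F = (x*sin(x*y) - z*exp(y*z) - 2*exp(x + z), 3*x*y - 5*x*cos(x*z) - y*sin(x*y) - z*sin(x*z) - 5*cos(z), -3*x*z - exp(x) + 2*exp(x + z))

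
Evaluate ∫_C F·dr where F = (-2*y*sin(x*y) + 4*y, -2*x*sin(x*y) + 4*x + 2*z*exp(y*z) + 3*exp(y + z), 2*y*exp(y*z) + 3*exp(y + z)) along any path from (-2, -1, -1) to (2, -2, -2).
(-3*exp(2) + 3 + 2*(-12 - E + cos(4) - cos(2) + exp(4))*exp(4))*exp(-4)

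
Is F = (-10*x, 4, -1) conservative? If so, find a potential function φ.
Yes, F is conservative. φ = -5*x**2 + 4*y - z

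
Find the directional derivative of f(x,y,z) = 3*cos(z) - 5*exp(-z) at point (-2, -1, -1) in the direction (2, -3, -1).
-sqrt(14)*(3*sin(1) + 5*E)/14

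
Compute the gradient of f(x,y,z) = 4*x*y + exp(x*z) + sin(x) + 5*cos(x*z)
(4*y + z*exp(x*z) - 5*z*sin(x*z) + cos(x), 4*x, x*(exp(x*z) - 5*sin(x*z)))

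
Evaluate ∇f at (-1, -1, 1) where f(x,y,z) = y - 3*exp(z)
(0, 1, -3*E)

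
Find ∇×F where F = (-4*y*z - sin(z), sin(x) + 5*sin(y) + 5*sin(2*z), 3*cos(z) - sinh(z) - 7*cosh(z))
(-10*cos(2*z), -4*y - cos(z), 4*z + cos(x))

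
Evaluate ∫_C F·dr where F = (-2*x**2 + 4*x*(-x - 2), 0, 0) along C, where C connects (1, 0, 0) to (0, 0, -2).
6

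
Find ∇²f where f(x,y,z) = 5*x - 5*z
0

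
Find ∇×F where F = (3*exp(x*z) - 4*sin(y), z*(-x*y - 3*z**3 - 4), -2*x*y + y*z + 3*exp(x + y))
(x*y - 2*x + 12*z**3 + z + 3*exp(x + y) + 4, 3*x*exp(x*z) + 2*y - 3*exp(x + y), -y*z + 4*cos(y))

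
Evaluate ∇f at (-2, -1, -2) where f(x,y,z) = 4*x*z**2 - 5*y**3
(16, -15, 32)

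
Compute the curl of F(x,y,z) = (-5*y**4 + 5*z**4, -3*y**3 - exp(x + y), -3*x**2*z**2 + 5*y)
(5, z**2*(6*x + 20*z), 20*y**3 - exp(x + y))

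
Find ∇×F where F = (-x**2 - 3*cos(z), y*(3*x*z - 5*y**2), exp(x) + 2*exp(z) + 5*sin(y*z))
(-3*x*y + 5*z*cos(y*z), -exp(x) + 3*sin(z), 3*y*z)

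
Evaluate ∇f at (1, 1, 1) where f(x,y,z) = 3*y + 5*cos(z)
(0, 3, -5*sin(1))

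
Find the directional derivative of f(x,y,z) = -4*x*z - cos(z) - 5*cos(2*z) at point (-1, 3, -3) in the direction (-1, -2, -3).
3*sqrt(14)*(-8 + 10*sin(6) + sin(3))/14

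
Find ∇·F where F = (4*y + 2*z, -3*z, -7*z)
-7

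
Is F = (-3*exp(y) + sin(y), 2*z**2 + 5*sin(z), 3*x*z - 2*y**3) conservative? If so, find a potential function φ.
No, ∇×F = (-6*y**2 - 4*z - 5*cos(z), -3*z, 3*exp(y) - cos(y)) ≠ 0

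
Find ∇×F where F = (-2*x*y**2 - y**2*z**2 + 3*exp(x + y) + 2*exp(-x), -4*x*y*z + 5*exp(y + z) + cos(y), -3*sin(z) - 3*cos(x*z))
(4*x*y - 5*exp(y + z), -z*(2*y**2 + 3*sin(x*z)), 4*x*y + 2*y*z**2 - 4*y*z - 3*exp(x + y))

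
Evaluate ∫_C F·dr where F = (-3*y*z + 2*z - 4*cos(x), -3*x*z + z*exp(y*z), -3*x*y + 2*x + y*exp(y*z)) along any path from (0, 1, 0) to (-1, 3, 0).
4*sin(1)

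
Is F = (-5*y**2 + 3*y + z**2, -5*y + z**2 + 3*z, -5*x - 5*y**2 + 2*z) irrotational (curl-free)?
No, ∇×F = (-10*y - 2*z - 3, 2*z + 5, 10*y - 3)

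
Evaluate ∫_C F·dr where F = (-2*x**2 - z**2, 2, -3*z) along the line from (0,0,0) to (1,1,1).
-1/2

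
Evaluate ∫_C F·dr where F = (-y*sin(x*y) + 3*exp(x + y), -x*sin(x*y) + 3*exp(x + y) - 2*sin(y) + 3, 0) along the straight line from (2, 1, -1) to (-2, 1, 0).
3*(1 - exp(4))*exp(-1)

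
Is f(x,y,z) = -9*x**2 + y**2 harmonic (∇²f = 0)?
No, ∇²f = -16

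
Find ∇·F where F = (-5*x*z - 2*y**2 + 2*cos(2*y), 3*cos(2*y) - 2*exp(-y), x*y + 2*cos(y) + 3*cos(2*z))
-5*z - 6*sin(2*y) - 6*sin(2*z) + 2*exp(-y)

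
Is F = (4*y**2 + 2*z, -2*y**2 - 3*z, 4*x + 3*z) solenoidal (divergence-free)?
No, ∇·F = 3 - 4*y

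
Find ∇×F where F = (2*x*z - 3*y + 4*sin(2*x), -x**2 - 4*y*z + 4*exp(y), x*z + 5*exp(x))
(4*y, 2*x - z - 5*exp(x), 3 - 2*x)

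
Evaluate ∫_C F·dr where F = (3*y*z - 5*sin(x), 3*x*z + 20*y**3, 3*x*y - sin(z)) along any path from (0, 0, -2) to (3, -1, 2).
-18 + 5*cos(3)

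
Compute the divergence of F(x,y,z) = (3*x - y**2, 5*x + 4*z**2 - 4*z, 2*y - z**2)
3 - 2*z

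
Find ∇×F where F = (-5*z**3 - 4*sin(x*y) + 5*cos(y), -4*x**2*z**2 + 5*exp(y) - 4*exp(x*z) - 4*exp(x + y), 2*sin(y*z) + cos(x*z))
(8*x**2*z + 4*x*exp(x*z) + 2*z*cos(y*z), z*(-15*z + sin(x*z)), -8*x*z**2 + 4*x*cos(x*y) - 4*z*exp(x*z) - 4*exp(x + y) + 5*sin(y))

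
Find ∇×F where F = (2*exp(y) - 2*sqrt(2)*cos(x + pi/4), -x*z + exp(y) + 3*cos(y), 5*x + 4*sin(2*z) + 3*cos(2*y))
(x - 6*sin(2*y), -5, -z - 2*exp(y))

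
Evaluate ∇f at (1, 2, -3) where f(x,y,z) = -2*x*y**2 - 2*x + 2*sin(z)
(-10, -8, 2*cos(3))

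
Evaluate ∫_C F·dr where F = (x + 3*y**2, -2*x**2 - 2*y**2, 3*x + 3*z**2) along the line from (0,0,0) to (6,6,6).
216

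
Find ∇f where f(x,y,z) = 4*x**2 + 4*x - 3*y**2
(8*x + 4, -6*y, 0)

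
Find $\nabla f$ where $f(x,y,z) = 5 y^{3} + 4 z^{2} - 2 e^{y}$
(0, 15*y**2 - 2*exp(y), 8*z)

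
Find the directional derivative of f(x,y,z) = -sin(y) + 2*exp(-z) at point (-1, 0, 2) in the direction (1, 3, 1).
sqrt(11)*(-3*exp(2) - 2)*exp(-2)/11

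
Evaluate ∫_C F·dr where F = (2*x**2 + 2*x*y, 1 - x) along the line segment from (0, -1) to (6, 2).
174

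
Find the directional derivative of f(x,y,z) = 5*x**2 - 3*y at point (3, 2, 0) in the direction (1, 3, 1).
21*sqrt(11)/11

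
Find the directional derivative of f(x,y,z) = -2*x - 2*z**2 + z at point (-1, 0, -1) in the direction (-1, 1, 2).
2*sqrt(6)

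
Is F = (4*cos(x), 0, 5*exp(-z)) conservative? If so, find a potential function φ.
Yes, F is conservative. φ = 4*sin(x) - 5*exp(-z)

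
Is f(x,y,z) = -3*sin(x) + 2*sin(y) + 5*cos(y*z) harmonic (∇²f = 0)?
No, ∇²f = -5*y**2*cos(y*z) - 5*z**2*cos(y*z) + 3*sin(x) - 2*sin(y)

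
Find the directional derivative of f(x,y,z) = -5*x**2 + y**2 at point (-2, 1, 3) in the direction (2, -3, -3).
17*sqrt(22)/11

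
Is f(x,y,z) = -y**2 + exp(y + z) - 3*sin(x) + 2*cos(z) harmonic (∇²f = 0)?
No, ∇²f = 2*exp(y + z) + 3*sin(x) - 2*cos(z) - 2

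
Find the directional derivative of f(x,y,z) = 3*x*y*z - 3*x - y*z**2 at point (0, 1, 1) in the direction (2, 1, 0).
-sqrt(5)/5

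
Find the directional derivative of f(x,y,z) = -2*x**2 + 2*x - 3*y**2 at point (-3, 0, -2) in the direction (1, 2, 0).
14*sqrt(5)/5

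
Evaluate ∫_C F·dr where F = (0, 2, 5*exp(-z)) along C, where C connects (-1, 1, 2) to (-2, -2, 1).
-6 - 5*exp(-1) + 5*exp(-2)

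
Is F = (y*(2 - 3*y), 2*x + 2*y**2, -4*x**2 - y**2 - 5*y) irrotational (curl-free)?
No, ∇×F = (-2*y - 5, 8*x, 6*y)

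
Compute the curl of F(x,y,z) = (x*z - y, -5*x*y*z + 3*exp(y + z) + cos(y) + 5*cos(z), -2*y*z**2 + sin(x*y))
(5*x*y + x*cos(x*y) - 2*z**2 - 3*exp(y + z) + 5*sin(z), x - y*cos(x*y), -5*y*z + 1)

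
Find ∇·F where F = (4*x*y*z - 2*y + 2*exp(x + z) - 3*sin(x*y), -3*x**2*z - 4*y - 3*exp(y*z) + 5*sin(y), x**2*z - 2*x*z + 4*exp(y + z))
x**2 - 2*x + 4*y*z - 3*y*cos(x*y) - 3*z*exp(y*z) + 2*exp(x + z) + 4*exp(y + z) + 5*cos(y) - 4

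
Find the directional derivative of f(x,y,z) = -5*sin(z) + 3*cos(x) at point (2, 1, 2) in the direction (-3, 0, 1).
sqrt(10)*(-5*cos(2) + 9*sin(2))/10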